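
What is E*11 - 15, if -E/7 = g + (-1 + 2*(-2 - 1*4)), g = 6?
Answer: 524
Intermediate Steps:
E = 49 (E = -7*(6 + (-1 + 2*(-2 - 1*4))) = -7*(6 + (-1 + 2*(-2 - 4))) = -7*(6 + (-1 + 2*(-6))) = -7*(6 + (-1 - 12)) = -7*(6 - 13) = -7*(-7) = 49)
E*11 - 15 = 49*11 - 15 = 539 - 15 = 524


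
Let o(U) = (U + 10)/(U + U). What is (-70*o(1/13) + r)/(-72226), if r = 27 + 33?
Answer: 4525/72226 ≈ 0.062651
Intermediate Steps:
r = 60
o(U) = (10 + U)/(2*U) (o(U) = (10 + U)/((2*U)) = (10 + U)*(1/(2*U)) = (10 + U)/(2*U))
(-70*o(1/13) + r)/(-72226) = (-35*(10 + 1/13)/(1/13) + 60)/(-72226) = (-35*(10 + 1/13)/1/13 + 60)*(-1/72226) = (-35*13*131/13 + 60)*(-1/72226) = (-70*131/2 + 60)*(-1/72226) = (-4585 + 60)*(-1/72226) = -4525*(-1/72226) = 4525/72226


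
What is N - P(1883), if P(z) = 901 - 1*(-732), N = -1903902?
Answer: -1905535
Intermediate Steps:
P(z) = 1633 (P(z) = 901 + 732 = 1633)
N - P(1883) = -1903902 - 1*1633 = -1903902 - 1633 = -1905535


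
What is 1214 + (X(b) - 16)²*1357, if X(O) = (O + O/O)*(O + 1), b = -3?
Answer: 196622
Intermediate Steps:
X(O) = (1 + O)² (X(O) = (O + 1)*(1 + O) = (1 + O)*(1 + O) = (1 + O)²)
1214 + (X(b) - 16)²*1357 = 1214 + ((1 + (-3)² + 2*(-3)) - 16)²*1357 = 1214 + ((1 + 9 - 6) - 16)²*1357 = 1214 + (4 - 16)²*1357 = 1214 + (-12)²*1357 = 1214 + 144*1357 = 1214 + 195408 = 196622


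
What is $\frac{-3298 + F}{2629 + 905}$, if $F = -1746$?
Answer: $- \frac{2522}{1767} \approx -1.4273$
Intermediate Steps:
$\frac{-3298 + F}{2629 + 905} = \frac{-3298 - 1746}{2629 + 905} = - \frac{5044}{3534} = \left(-5044\right) \frac{1}{3534} = - \frac{2522}{1767}$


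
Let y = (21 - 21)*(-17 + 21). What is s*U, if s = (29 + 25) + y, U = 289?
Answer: 15606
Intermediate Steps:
y = 0 (y = 0*4 = 0)
s = 54 (s = (29 + 25) + 0 = 54 + 0 = 54)
s*U = 54*289 = 15606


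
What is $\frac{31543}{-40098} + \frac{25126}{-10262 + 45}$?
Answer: $- \frac{78222187}{24098898} \approx -3.2459$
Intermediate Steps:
$\frac{31543}{-40098} + \frac{25126}{-10262 + 45} = 31543 \left(- \frac{1}{40098}\right) + \frac{25126}{-10217} = - \frac{31543}{40098} + 25126 \left(- \frac{1}{10217}\right) = - \frac{31543}{40098} - \frac{1478}{601} = - \frac{78222187}{24098898}$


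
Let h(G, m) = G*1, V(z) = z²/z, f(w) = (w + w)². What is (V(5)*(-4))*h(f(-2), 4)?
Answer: -320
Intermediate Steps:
f(w) = 4*w² (f(w) = (2*w)² = 4*w²)
V(z) = z
h(G, m) = G
(V(5)*(-4))*h(f(-2), 4) = (5*(-4))*(4*(-2)²) = -80*4 = -20*16 = -320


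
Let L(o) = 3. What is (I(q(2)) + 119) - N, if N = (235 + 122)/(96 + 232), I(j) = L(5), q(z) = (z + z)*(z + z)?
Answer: 39659/328 ≈ 120.91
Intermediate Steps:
q(z) = 4*z**2 (q(z) = (2*z)*(2*z) = 4*z**2)
I(j) = 3
N = 357/328 ≈ 1.0884
(I(q(2)) + 119) - N = (3 + 119) - 1*357/328 = 122 - 357/328 = 39659/328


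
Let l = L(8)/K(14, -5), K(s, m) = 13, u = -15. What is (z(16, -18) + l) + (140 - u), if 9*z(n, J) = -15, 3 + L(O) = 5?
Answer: 5986/39 ≈ 153.49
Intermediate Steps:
L(O) = 2 (L(O) = -3 + 5 = 2)
l = 2/13 ≈ 0.15385
z(n, J) = -5/3 (z(n, J) = (1/9)*(-15) = -5/3)
(z(16, -18) + l) + (140 - u) = (-5/3 + 2/13) + (140 - 1*(-15)) = -59/39 + (140 + 15) = -59/39 + 155 = 5986/39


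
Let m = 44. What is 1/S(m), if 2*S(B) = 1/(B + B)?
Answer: 176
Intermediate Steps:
S(B) = 1/(4*B) (S(B) = 1/(2*(B + B)) = 1/(2*((2*B))) = (1/(2*B))/2 = 1/(4*B))
1/S(m) = 1/((¼)/44) = 1/((¼)*(1/44)) = 1/(1/176) = 176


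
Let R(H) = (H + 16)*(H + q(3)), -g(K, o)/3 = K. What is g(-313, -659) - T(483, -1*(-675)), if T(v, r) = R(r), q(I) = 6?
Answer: -469632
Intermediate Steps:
g(K, o) = -3*K
R(H) = (6 + H)*(16 + H) (R(H) = (H + 16)*(H + 6) = (16 + H)*(6 + H) = (6 + H)*(16 + H))
T(v, r) = 96 + r² + 22*r
g(-313, -659) - T(483, -1*(-675)) = -3*(-313) - (96 + (-1*(-675))² + 22*(-1*(-675))) = 939 - (96 + 675² + 22*675) = 939 - (96 + 455625 + 14850) = 939 - 1*470571 = 939 - 470571 = -469632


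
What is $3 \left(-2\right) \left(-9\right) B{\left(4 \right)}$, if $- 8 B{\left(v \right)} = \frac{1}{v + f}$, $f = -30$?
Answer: $\frac{27}{104} \approx 0.25962$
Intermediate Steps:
$B{\left(v \right)} = - \frac{1}{8 \left(-30 + v\right)}$ ($B{\left(v \right)} = - \frac{1}{8 \left(v - 30\right)} = - \frac{1}{8 \left(-30 + v\right)}$)
$3 \left(-2\right) \left(-9\right) B{\left(4 \right)} = 3 \left(-2\right) \left(-9\right) \left(- \frac{1}{-240 + 8 \cdot 4}\right) = \left(-6\right) \left(-9\right) \left(- \frac{1}{-240 + 32}\right) = 54 \left(- \frac{1}{-208}\right) = 54 \left(\left(-1\right) \left(- \frac{1}{208}\right)\right) = 54 \cdot \frac{1}{208} = \frac{27}{104}$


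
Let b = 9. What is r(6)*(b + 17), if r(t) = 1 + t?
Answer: 182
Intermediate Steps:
r(6)*(b + 17) = (1 + 6)*(9 + 17) = 7*26 = 182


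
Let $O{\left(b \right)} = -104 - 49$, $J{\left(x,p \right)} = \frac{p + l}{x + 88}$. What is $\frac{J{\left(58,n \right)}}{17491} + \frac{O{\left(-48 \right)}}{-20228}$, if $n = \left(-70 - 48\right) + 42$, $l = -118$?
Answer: $\frac{193394863}{25827980204} \approx 0.0074878$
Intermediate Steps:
$n = -76$ ($n = -118 + 42 = -76$)
$J{\left(x,p \right)} = \frac{-118 + p}{88 + x}$ ($J{\left(x,p \right)} = \frac{p - 118}{x + 88} = \frac{-118 + p}{88 + x}$)
$O{\left(b \right)} = -153$ ($O{\left(b \right)} = -104 - 49 = -153$)
$\frac{J{\left(58,n \right)}}{17491} + \frac{O{\left(-48 \right)}}{-20228} = \frac{\frac{1}{88 + 58} \left(-118 - 76\right)}{17491} - \frac{153}{-20228} = \frac{1}{146} \left(-194\right) \frac{1}{17491} - - \frac{153}{20228} = \frac{1}{146} \left(-194\right) \frac{1}{17491} + \frac{153}{20228} = \left(- \frac{97}{73}\right) \frac{1}{17491} + \frac{153}{20228} = - \frac{97}{1276843} + \frac{153}{20228} = \frac{193394863}{25827980204}$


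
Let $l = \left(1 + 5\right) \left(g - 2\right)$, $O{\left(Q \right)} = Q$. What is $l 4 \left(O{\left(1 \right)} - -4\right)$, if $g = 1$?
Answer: $-120$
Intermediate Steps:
$l = -6$ ($l = \left(1 + 5\right) \left(1 - 2\right) = 6 \left(-1\right) = -6$)
$l 4 \left(O{\left(1 \right)} - -4\right) = \left(-6\right) 4 \left(1 - -4\right) = - 24 \left(1 + 4\right) = \left(-24\right) 5 = -120$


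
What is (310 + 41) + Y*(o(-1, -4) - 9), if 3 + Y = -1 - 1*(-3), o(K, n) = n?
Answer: 364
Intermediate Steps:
Y = -1 (Y = -3 + (-1 - 1*(-3)) = -3 + (-1 + 3) = -3 + 2 = -1)
(310 + 41) + Y*(o(-1, -4) - 9) = (310 + 41) - (-4 - 9) = 351 - 1*(-13) = 351 + 13 = 364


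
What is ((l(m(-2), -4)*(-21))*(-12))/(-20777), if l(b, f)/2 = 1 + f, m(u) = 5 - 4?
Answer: 1512/20777 ≈ 0.072773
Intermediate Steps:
m(u) = 1
l(b, f) = 2 + 2*f (l(b, f) = 2*(1 + f) = 2 + 2*f)
((l(m(-2), -4)*(-21))*(-12))/(-20777) = (((2 + 2*(-4))*(-21))*(-12))/(-20777) = (((2 - 8)*(-21))*(-12))*(-1/20777) = (-6*(-21)*(-12))*(-1/20777) = (126*(-12))*(-1/20777) = -1512*(-1/20777) = 1512/20777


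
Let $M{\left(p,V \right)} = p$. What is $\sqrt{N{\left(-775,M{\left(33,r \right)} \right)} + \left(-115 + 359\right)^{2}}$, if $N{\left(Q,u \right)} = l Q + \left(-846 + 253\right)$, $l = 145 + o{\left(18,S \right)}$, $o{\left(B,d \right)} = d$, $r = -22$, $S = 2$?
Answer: $i \sqrt{54982} \approx 234.48 i$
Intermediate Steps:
$l = 147$ ($l = 145 + 2 = 147$)
$N{\left(Q,u \right)} = -593 + 147 Q$ ($N{\left(Q,u \right)} = 147 Q + \left(-846 + 253\right) = 147 Q - 593 = -593 + 147 Q$)
$\sqrt{N{\left(-775,M{\left(33,r \right)} \right)} + \left(-115 + 359\right)^{2}} = \sqrt{\left(-593 + 147 \left(-775\right)\right) + \left(-115 + 359\right)^{2}} = \sqrt{\left(-593 - 113925\right) + 244^{2}} = \sqrt{-114518 + 59536} = \sqrt{-54982} = i \sqrt{54982}$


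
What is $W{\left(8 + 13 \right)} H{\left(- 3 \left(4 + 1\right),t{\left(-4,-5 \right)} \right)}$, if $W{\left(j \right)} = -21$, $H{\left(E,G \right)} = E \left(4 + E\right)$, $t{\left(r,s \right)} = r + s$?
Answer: $-3465$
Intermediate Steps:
$W{\left(8 + 13 \right)} H{\left(- 3 \left(4 + 1\right),t{\left(-4,-5 \right)} \right)} = - 21 - 3 \left(4 + 1\right) \left(4 - 3 \left(4 + 1\right)\right) = - 21 \left(-3\right) 5 \left(4 - 15\right) = - 21 \left(- 15 \left(4 - 15\right)\right) = - 21 \left(\left(-15\right) \left(-11\right)\right) = \left(-21\right) 165 = -3465$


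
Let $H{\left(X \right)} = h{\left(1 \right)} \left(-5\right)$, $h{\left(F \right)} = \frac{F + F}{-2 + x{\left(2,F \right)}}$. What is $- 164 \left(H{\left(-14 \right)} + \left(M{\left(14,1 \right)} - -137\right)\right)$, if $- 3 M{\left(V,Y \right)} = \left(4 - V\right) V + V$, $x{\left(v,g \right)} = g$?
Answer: $-30996$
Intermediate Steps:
$h{\left(F \right)} = \frac{2 F}{-2 + F}$ ($h{\left(F \right)} = \frac{F + F}{-2 + F} = \frac{2 F}{-2 + F}$)
$M{\left(V,Y \right)} = - \frac{V}{3} - \frac{V \left(4 - V\right)}{3}$ ($M{\left(V,Y \right)} = - \frac{\left(4 - V\right) V + V}{3} = - \frac{V \left(4 - V\right) + V}{3} = - \frac{V + V \left(4 - V\right)}{3} = - \frac{V}{3} - \frac{V \left(4 - V\right)}{3}$)
$H{\left(X \right)} = 10$ ($H{\left(X \right)} = 2 \cdot 1 \frac{1}{-2 + 1} \left(-5\right) = 2 \cdot 1 \frac{1}{-1} \left(-5\right) = 2 \cdot 1 \left(-1\right) \left(-5\right) = \left(-2\right) \left(-5\right) = 10$)
$- 164 \left(H{\left(-14 \right)} + \left(M{\left(14,1 \right)} - -137\right)\right) = - 164 \left(10 + \left(\frac{1}{3} \cdot 14 \left(-5 + 14\right) - -137\right)\right) = - 164 \left(10 + \left(\frac{1}{3} \cdot 14 \cdot 9 + 137\right)\right) = - 164 \left(10 + \left(42 + 137\right)\right) = - 164 \left(10 + 179\right) = \left(-164\right) 189 = -30996$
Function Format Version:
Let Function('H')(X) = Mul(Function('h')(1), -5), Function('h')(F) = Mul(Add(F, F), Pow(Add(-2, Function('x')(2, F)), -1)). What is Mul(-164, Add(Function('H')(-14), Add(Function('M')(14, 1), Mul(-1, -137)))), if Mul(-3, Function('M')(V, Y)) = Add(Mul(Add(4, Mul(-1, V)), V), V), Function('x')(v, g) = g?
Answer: -30996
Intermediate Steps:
Function('h')(F) = Mul(2, F, Pow(Add(-2, F), -1)) (Function('h')(F) = Mul(Add(F, F), Pow(Add(-2, F), -1)) = Mul(Mul(2, F), Pow(Add(-2, F), -1)) = Mul(2, F, Pow(Add(-2, F), -1)))
Function('M')(V, Y) = Add(Mul(Rational(-1, 3), V), Mul(Rational(-1, 3), V, Add(4, Mul(-1, V)))) (Function('M')(V, Y) = Mul(Rational(-1, 3), Add(Mul(Add(4, Mul(-1, V)), V), V)) = Mul(Rational(-1, 3), Add(Mul(V, Add(4, Mul(-1, V))), V)) = Mul(Rational(-1, 3), Add(V, Mul(V, Add(4, Mul(-1, V))))) = Add(Mul(Rational(-1, 3), V), Mul(Rational(-1, 3), V, Add(4, Mul(-1, V)))))
Function('H')(X) = 10 (Function('H')(X) = Mul(Mul(2, 1, Pow(Add(-2, 1), -1)), -5) = Mul(Mul(2, 1, Pow(-1, -1)), -5) = Mul(Mul(2, 1, -1), -5) = Mul(-2, -5) = 10)
Mul(-164, Add(Function('H')(-14), Add(Function('M')(14, 1), Mul(-1, -137)))) = Mul(-164, Add(10, Add(Mul(Rational(1, 3), 14, Add(-5, 14)), Mul(-1, -137)))) = Mul(-164, Add(10, Add(Mul(Rational(1, 3), 14, 9), 137))) = Mul(-164, Add(10, Add(42, 137))) = Mul(-164, Add(10, 179)) = Mul(-164, 189) = -30996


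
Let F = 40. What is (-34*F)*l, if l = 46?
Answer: -62560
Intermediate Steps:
(-34*F)*l = -34*40*46 = -1360*46 = -62560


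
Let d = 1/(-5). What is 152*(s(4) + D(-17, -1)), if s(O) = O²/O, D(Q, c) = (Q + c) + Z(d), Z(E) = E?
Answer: -10792/5 ≈ -2158.4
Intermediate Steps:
d = -⅕ ≈ -0.20000
D(Q, c) = -⅕ + Q + c (D(Q, c) = (Q + c) - ⅕ = -⅕ + Q + c)
s(O) = O
152*(s(4) + D(-17, -1)) = 152*(4 + (-⅕ - 17 - 1)) = 152*(4 - 91/5) = 152*(-71/5) = -10792/5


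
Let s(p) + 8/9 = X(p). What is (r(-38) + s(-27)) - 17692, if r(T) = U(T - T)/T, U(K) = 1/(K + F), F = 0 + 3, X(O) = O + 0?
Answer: -6060205/342 ≈ -17720.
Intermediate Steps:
X(O) = O
s(p) = -8/9 + p
F = 3
U(K) = 1/(3 + K) (U(K) = 1/(K + 3) = 1/(3 + K))
r(T) = 1/(3*T) (r(T) = 1/((3 + (T - T))*T) = 1/((3 + 0)*T) = 1/(3*T))
(r(-38) + s(-27)) - 17692 = ((⅓)/(-38) + (-8/9 - 27)) - 17692 = ((⅓)*(-1/38) - 251/9) - 17692 = (-1/114 - 251/9) - 17692 = -9541/342 - 17692 = -6060205/342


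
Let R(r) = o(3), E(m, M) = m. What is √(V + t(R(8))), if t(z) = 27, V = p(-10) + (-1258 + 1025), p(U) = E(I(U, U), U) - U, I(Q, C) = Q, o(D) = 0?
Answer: I*√206 ≈ 14.353*I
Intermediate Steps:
R(r) = 0
p(U) = 0 (p(U) = U - U = 0)
V = -233 (V = 0 + (-1258 + 1025) = 0 - 233 = -233)
√(V + t(R(8))) = √(-233 + 27) = √(-206) = I*√206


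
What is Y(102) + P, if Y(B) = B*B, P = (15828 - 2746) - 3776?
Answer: 19710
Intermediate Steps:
P = 9306 (P = 13082 - 3776 = 9306)
Y(B) = B²
Y(102) + P = 102² + 9306 = 10404 + 9306 = 19710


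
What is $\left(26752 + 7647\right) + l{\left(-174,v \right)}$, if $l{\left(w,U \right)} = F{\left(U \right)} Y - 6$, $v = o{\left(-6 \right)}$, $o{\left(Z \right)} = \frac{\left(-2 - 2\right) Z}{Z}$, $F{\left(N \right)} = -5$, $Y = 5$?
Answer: $34368$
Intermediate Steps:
$o{\left(Z \right)} = -4$ ($o{\left(Z \right)} = \frac{\left(-4\right) Z}{Z} = -4$)
$v = -4$
$l{\left(w,U \right)} = -31$ ($l{\left(w,U \right)} = \left(-5\right) 5 - 6 = -25 - 6 = -31$)
$\left(26752 + 7647\right) + l{\left(-174,v \right)} = \left(26752 + 7647\right) - 31 = 34399 - 31 = 34368$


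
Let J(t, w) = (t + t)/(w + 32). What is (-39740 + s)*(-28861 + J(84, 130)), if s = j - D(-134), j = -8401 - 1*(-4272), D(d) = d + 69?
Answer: 34132909076/27 ≈ 1.2642e+9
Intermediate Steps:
D(d) = 69 + d
J(t, w) = 2*t/(32 + w) (J(t, w) = (2*t)/(32 + w) = 2*t/(32 + w))
j = -4129 (j = -8401 + 4272 = -4129)
s = -4064 (s = -4129 - (69 - 134) = -4129 - 1*(-65) = -4129 + 65 = -4064)
(-39740 + s)*(-28861 + J(84, 130)) = (-39740 - 4064)*(-28861 + 2*84/(32 + 130)) = -43804*(-28861 + 2*84/162) = -43804*(-28861 + 2*84*(1/162)) = -43804*(-28861 + 28/27) = -43804*(-779219/27) = 34132909076/27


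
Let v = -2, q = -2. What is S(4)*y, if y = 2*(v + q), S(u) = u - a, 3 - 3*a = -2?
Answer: -56/3 ≈ -18.667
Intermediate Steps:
a = 5/3 (a = 1 - 1/3*(-2) = 1 + 2/3 = 5/3 ≈ 1.6667)
S(u) = -5/3 + u (S(u) = u - 1*5/3 = u - 5/3 = -5/3 + u)
y = -8 (y = 2*(-2 - 2) = 2*(-4) = -8)
S(4)*y = (-5/3 + 4)*(-8) = (7/3)*(-8) = -56/3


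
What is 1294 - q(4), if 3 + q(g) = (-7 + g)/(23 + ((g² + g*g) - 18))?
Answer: 47992/37 ≈ 1297.1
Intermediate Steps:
q(g) = -3 + (-7 + g)/(5 + 2*g²) (q(g) = -3 + (-7 + g)/(23 + ((g² + g*g) - 18)) = -3 + (-7 + g)/(23 + ((g² + g²) - 18)) = -3 + (-7 + g)/(23 + (2*g² - 18)) = -3 + (-7 + g)/(23 + (-18 + 2*g²)) = -3 + (-7 + g)/(5 + 2*g²))
1294 - q(4) = 1294 - (-22 + 4 - 6*4²)/(5 + 2*4²) = 1294 - (-22 + 4 - 6*16)/(5 + 2*16) = 1294 - (-22 + 4 - 96)/(5 + 32) = 1294 - (-114)/37 = 1294 - 1*(-114/37) = 1294 + 114/37 = 47992/37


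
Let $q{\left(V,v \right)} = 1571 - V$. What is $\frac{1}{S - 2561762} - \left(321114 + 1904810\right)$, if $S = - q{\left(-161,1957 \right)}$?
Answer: $- \frac{5706142818457}{2563494} \approx -2.2259 \cdot 10^{6}$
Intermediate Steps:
$S = -1732$ ($S = - (1571 - -161) = - (1571 + 161) = \left(-1\right) 1732 = -1732$)
$\frac{1}{S - 2561762} - \left(321114 + 1904810\right) = \frac{1}{-1732 - 2561762} - \left(321114 + 1904810\right) = \frac{1}{-2563494} - 2225924 = - \frac{1}{2563494} - 2225924 = - \frac{5706142818457}{2563494}$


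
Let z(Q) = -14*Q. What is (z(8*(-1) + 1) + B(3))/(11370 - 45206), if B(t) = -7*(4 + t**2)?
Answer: -7/33836 ≈ -0.00020688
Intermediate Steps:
B(t) = -28 - 7*t**2
(z(8*(-1) + 1) + B(3))/(11370 - 45206) = (-14*(8*(-1) + 1) + (-28 - 7*3**2))/(11370 - 45206) = (-14*(-8 + 1) + (-28 - 7*9))/(-33836) = (-14*(-7) + (-28 - 63))*(-1/33836) = (98 - 91)*(-1/33836) = 7*(-1/33836) = -7/33836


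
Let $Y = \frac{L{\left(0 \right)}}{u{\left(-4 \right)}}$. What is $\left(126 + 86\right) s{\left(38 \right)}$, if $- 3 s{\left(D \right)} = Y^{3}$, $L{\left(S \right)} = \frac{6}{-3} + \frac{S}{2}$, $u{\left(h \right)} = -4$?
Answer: $- \frac{53}{6} \approx -8.8333$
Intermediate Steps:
$L{\left(S \right)} = -2 + \frac{S}{2}$ ($L{\left(S \right)} = 6 \left(- \frac{1}{3}\right) + S \frac{1}{2} = -2 + \frac{S}{2}$)
$Y = \frac{1}{2}$ ($Y = \frac{-2 + \frac{1}{2} \cdot 0}{-4} = \left(-2 + 0\right) \left(- \frac{1}{4}\right) = \left(-2\right) \left(- \frac{1}{4}\right) = \frac{1}{2} \approx 0.5$)
$s{\left(D \right)} = - \frac{1}{24}$ ($s{\left(D \right)} = - \frac{1}{3 \cdot 8} = \left(- \frac{1}{3}\right) \frac{1}{8} = - \frac{1}{24}$)
$\left(126 + 86\right) s{\left(38 \right)} = \left(126 + 86\right) \left(- \frac{1}{24}\right) = 212 \left(- \frac{1}{24}\right) = - \frac{53}{6}$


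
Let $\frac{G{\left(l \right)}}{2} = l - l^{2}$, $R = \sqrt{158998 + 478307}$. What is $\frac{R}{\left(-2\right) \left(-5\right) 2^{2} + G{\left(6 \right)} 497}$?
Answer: $- \frac{\sqrt{637305}}{29780} \approx -0.026807$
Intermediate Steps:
$R = \sqrt{637305} \approx 798.31$
$G{\left(l \right)} = - 2 l^{2} + 2 l$ ($G{\left(l \right)} = 2 \left(l - l^{2}\right) = - 2 l^{2} + 2 l$)
$\frac{R}{\left(-2\right) \left(-5\right) 2^{2} + G{\left(6 \right)} 497} = \frac{\sqrt{637305}}{\left(-2\right) \left(-5\right) 2^{2} + 2 \cdot 6 \left(1 - 6\right) 497} = \frac{\sqrt{637305}}{10 \cdot 4 + 2 \cdot 6 \left(1 - 6\right) 497} = \frac{\sqrt{637305}}{40 + 2 \cdot 6 \left(-5\right) 497} = \frac{\sqrt{637305}}{40 - 29820} = \frac{\sqrt{637305}}{-29780} = \sqrt{637305} \left(- \frac{1}{29780}\right) = - \frac{\sqrt{637305}}{29780}$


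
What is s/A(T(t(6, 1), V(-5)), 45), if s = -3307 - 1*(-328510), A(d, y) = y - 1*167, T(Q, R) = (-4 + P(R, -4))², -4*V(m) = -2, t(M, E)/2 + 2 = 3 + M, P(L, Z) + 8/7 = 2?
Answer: -325203/122 ≈ -2665.6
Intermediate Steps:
P(L, Z) = 6/7 (P(L, Z) = -8/7 + 2 = 6/7)
t(M, E) = 2 + 2*M (t(M, E) = -4 + 2*(3 + M) = -4 + (6 + 2*M) = 2 + 2*M)
V(m) = ½ (V(m) = -¼*(-2) = ½)
T(Q, R) = 484/49 (T(Q, R) = (-4 + 6/7)² = (-22/7)² = 484/49)
A(d, y) = -167 + y (A(d, y) = y - 167 = -167 + y)
s = 325203 (s = -3307 + 328510 = 325203)
s/A(T(t(6, 1), V(-5)), 45) = 325203/(-167 + 45) = 325203/(-122) = 325203*(-1/122) = -325203/122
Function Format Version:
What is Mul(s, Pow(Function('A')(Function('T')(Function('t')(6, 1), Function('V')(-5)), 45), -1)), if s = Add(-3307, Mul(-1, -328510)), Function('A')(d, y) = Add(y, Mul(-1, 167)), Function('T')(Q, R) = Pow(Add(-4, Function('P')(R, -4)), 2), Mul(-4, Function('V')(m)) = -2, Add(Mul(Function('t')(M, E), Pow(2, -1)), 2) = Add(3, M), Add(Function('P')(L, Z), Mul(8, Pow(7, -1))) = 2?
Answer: Rational(-325203, 122) ≈ -2665.6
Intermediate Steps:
Function('P')(L, Z) = Rational(6, 7) (Function('P')(L, Z) = Add(Rational(-8, 7), 2) = Rational(6, 7))
Function('t')(M, E) = Add(2, Mul(2, M)) (Function('t')(M, E) = Add(-4, Mul(2, Add(3, M))) = Add(-4, Add(6, Mul(2, M))) = Add(2, Mul(2, M)))
Function('V')(m) = Rational(1, 2) (Function('V')(m) = Mul(Rational(-1, 4), -2) = Rational(1, 2))
Function('T')(Q, R) = Rational(484, 49) (Function('T')(Q, R) = Pow(Add(-4, Rational(6, 7)), 2) = Pow(Rational(-22, 7), 2) = Rational(484, 49))
Function('A')(d, y) = Add(-167, y) (Function('A')(d, y) = Add(y, -167) = Add(-167, y))
s = 325203 (s = Add(-3307, 328510) = 325203)
Mul(s, Pow(Function('A')(Function('T')(Function('t')(6, 1), Function('V')(-5)), 45), -1)) = Mul(325203, Pow(Add(-167, 45), -1)) = Mul(325203, Pow(-122, -1)) = Mul(325203, Rational(-1, 122)) = Rational(-325203, 122)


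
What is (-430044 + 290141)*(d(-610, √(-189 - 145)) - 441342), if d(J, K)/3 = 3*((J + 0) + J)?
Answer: 63281204766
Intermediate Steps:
d(J, K) = 18*J (d(J, K) = 3*(3*((J + 0) + J)) = 3*(3*(J + J)) = 3*(3*(2*J)) = 3*(6*J) = 18*J)
(-430044 + 290141)*(d(-610, √(-189 - 145)) - 441342) = (-430044 + 290141)*(18*(-610) - 441342) = -139903*(-10980 - 441342) = -139903*(-452322) = 63281204766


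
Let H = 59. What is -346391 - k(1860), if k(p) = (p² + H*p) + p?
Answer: -3917591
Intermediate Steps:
k(p) = p² + 60*p (k(p) = (p² + 59*p) + p = p² + 60*p)
-346391 - k(1860) = -346391 - 1860*(60 + 1860) = -346391 - 1860*1920 = -346391 - 1*3571200 = -346391 - 3571200 = -3917591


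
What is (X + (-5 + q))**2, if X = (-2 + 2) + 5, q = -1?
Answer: 1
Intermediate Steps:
X = 5 (X = 0 + 5 = 5)
(X + (-5 + q))**2 = (5 + (-5 - 1))**2 = (5 - 6)**2 = (-1)**2 = 1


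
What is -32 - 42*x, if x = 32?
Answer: -1376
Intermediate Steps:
-32 - 42*x = -32 - 42*32 = -32 - 1344 = -1376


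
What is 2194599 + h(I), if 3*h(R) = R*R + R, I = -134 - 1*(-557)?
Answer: 2254383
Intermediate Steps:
I = 423 (I = -134 + 557 = 423)
h(R) = R/3 + R²/3 (h(R) = (R*R + R)/3 = (R² + R)/3 = (R + R²)/3 = R/3 + R²/3)
2194599 + h(I) = 2194599 + (⅓)*423*(1 + 423) = 2194599 + (⅓)*423*424 = 2194599 + 59784 = 2254383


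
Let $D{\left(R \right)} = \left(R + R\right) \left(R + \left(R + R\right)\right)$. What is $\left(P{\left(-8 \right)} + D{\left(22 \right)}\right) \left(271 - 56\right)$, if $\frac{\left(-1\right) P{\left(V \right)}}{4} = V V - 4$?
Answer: $572760$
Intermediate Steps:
$D{\left(R \right)} = 6 R^{2}$ ($D{\left(R \right)} = 2 R \left(R + 2 R\right) = 2 R 3 R = 6 R^{2}$)
$P{\left(V \right)} = 16 - 4 V^{2}$ ($P{\left(V \right)} = - 4 \left(V V - 4\right) = - 4 \left(V^{2} - 4\right) = - 4 \left(-4 + V^{2}\right) = 16 - 4 V^{2}$)
$\left(P{\left(-8 \right)} + D{\left(22 \right)}\right) \left(271 - 56\right) = \left(\left(16 - 4 \left(-8\right)^{2}\right) + 6 \cdot 22^{2}\right) \left(271 - 56\right) = \left(\left(16 - 256\right) + 6 \cdot 484\right) \left(271 - 56\right) = \left(\left(16 - 256\right) + 2904\right) 215 = \left(-240 + 2904\right) 215 = 2664 \cdot 215 = 572760$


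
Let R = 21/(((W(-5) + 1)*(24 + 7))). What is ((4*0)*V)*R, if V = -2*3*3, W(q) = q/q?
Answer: 0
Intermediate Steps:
W(q) = 1
R = 21/62 (R = 21/(((1 + 1)*(24 + 7))) = 21/((2*31)) = 21/62 ≈ 0.33871)
V = -18 (V = -6*3 = -18)
((4*0)*V)*R = ((4*0)*(-18))*(21/62) = (0*(-18))*(21/62) = 0*(21/62) = 0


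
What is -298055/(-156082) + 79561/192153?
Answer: 69690202417/29991624546 ≈ 2.3237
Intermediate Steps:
-298055/(-156082) + 79561/192153 = -298055*(-1/156082) + 79561*(1/192153) = 298055/156082 + 79561/192153 = 69690202417/29991624546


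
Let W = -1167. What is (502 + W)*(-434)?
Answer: 288610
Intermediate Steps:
(502 + W)*(-434) = (502 - 1167)*(-434) = -665*(-434) = 288610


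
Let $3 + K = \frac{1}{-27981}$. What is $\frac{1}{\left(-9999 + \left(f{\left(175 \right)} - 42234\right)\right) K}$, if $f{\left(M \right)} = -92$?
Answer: $\frac{27981}{4392369800} \approx 6.3704 \cdot 10^{-6}$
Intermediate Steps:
$K = - \frac{83944}{27981}$ ($K = -3 + \frac{1}{-27981} = -3 - \frac{1}{27981} = - \frac{83944}{27981} \approx -3.0$)
$\frac{1}{\left(-9999 + \left(f{\left(175 \right)} - 42234\right)\right) K} = \frac{1}{\left(-9999 - 42326\right) \left(- \frac{83944}{27981}\right)} = \frac{1}{-9999 - 42326} \left(- \frac{27981}{83944}\right) = \frac{1}{-52325} \left(- \frac{27981}{83944}\right) = \left(- \frac{1}{52325}\right) \left(- \frac{27981}{83944}\right) = \frac{27981}{4392369800}$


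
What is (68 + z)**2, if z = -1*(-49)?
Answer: 13689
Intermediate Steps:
z = 49
(68 + z)**2 = (68 + 49)**2 = 117**2 = 13689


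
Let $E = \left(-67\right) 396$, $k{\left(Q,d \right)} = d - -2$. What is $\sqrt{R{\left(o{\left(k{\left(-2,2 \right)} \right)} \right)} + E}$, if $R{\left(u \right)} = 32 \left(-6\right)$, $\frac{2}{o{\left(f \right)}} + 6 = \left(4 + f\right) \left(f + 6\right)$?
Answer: $2 i \sqrt{6681} \approx 163.47 i$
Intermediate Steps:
$k{\left(Q,d \right)} = 2 + d$ ($k{\left(Q,d \right)} = d + 2 = 2 + d$)
$o{\left(f \right)} = \frac{2}{-6 + \left(4 + f\right) \left(6 + f\right)}$ ($o{\left(f \right)} = \frac{2}{-6 + \left(4 + f\right) \left(f + 6\right)} = \frac{2}{-6 + \left(4 + f\right) \left(6 + f\right)}$)
$E = -26532$
$R{\left(u \right)} = -192$
$\sqrt{R{\left(o{\left(k{\left(-2,2 \right)} \right)} \right)} + E} = \sqrt{-192 - 26532} = \sqrt{-26724} = 2 i \sqrt{6681}$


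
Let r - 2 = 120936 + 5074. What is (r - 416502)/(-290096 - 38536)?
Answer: 48415/54772 ≈ 0.88394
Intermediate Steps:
r = 126012 (r = 2 + (120936 + 5074) = 2 + 126010 = 126012)
(r - 416502)/(-290096 - 38536) = (126012 - 416502)/(-290096 - 38536) = -290490/(-328632) = -290490*(-1/328632) = 48415/54772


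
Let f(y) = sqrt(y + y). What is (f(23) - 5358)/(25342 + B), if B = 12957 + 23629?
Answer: -2679/30964 + sqrt(46)/61928 ≈ -0.086410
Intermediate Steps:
B = 36586
f(y) = sqrt(2)*sqrt(y) (f(y) = sqrt(2*y) = sqrt(2)*sqrt(y))
(f(23) - 5358)/(25342 + B) = (sqrt(2)*sqrt(23) - 5358)/(25342 + 36586) = (sqrt(46) - 5358)/61928 = (-5358 + sqrt(46))*(1/61928) = -2679/30964 + sqrt(46)/61928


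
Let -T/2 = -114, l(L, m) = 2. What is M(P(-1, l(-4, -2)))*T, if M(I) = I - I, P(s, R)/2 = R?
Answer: 0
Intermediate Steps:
P(s, R) = 2*R
M(I) = 0
T = 228 (T = -2*(-114) = 228)
M(P(-1, l(-4, -2)))*T = 0*228 = 0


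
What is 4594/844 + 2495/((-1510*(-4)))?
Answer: 1492677/254888 ≈ 5.8562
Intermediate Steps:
4594/844 + 2495/((-1510*(-4))) = 4594*(1/844) + 2495/6040 = 2297/422 + 2495*(1/6040) = 2297/422 + 499/1208 = 1492677/254888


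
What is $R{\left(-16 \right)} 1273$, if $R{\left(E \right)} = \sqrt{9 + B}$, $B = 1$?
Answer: $1273 \sqrt{10} \approx 4025.6$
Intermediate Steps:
$R{\left(E \right)} = \sqrt{10}$ ($R{\left(E \right)} = \sqrt{9 + 1} = \sqrt{10}$)
$R{\left(-16 \right)} 1273 = \sqrt{10} \cdot 1273 = 1273 \sqrt{10}$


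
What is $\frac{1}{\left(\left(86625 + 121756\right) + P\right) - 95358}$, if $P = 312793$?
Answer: $\frac{1}{425816} \approx 2.3484 \cdot 10^{-6}$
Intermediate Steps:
$\frac{1}{\left(\left(86625 + 121756\right) + P\right) - 95358} = \frac{1}{\left(\left(86625 + 121756\right) + 312793\right) - 95358} = \frac{1}{\left(208381 + 312793\right) - 95358} = \frac{1}{521174 - 95358} = \frac{1}{425816}$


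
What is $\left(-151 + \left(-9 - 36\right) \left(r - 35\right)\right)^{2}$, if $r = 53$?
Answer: $923521$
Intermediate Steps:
$\left(-151 + \left(-9 - 36\right) \left(r - 35\right)\right)^{2} = \left(-151 + \left(-9 - 36\right) \left(53 - 35\right)\right)^{2} = \left(-151 - 810\right)^{2} = \left(-961\right)^{2} = 923521$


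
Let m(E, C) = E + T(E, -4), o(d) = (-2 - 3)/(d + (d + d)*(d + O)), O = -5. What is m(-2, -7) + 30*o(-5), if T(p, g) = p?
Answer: -106/19 ≈ -5.5789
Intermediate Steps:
o(d) = -5/(d + 2*d*(-5 + d)) (o(d) = (-2 - 3)/(d + (d + d)*(d - 5)) = -5/(d + (2*d)*(-5 + d)) = -5/(d + 2*d*(-5 + d)))
m(E, C) = 2*E (m(E, C) = E + E = 2*E)
m(-2, -7) + 30*o(-5) = 2*(-2) + 30*(-5/(-5*(-9 + 2*(-5)))) = -4 + 30*(-5*(-⅕)/(-9 - 10)) = -4 + 30*(-5*(-⅕)/(-19)) = -4 + 30*(-5*(-⅕)*(-1/19)) = -4 + 30*(-1/19) = -4 - 30/19 = -106/19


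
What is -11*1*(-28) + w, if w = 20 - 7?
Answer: 321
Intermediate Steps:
w = 13
-11*1*(-28) + w = -11*1*(-28) + 13 = -11*(-28) + 13 = 308 + 13 = 321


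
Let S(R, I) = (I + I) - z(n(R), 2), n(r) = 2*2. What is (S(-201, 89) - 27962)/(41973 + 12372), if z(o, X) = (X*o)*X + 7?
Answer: -9269/18115 ≈ -0.51167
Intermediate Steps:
n(r) = 4
z(o, X) = 7 + o*X**2 (z(o, X) = o*X**2 + 7 = 7 + o*X**2)
S(R, I) = -23 + 2*I (S(R, I) = (I + I) - (7 + 4*2**2) = 2*I - (7 + 4*4) = 2*I - (7 + 16) = 2*I - 1*23 = 2*I - 23 = -23 + 2*I)
(S(-201, 89) - 27962)/(41973 + 12372) = ((-23 + 2*89) - 27962)/(41973 + 12372) = ((-23 + 178) - 27962)/54345 = (155 - 27962)*(1/54345) = -27807*1/54345 = -9269/18115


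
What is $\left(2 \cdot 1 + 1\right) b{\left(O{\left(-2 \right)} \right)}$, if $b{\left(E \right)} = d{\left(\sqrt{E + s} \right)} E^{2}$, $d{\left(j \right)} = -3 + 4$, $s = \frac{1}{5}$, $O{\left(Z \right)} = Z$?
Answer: $12$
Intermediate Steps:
$s = \frac{1}{5} \approx 0.2$
$d{\left(j \right)} = 1$
$b{\left(E \right)} = E^{2}$ ($b{\left(E \right)} = 1 E^{2} = E^{2}$)
$\left(2 \cdot 1 + 1\right) b{\left(O{\left(-2 \right)} \right)} = \left(2 \cdot 1 + 1\right) \left(-2\right)^{2} = \left(2 + 1\right) 4 = 3 \cdot 4 = 12$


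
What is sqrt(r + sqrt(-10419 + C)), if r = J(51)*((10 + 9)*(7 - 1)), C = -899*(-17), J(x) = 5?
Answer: sqrt(570 + 16*sqrt(19)) ≈ 25.293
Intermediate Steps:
C = 15283
r = 570 (r = 5*((10 + 9)*(7 - 1)) = 5*(19*6) = 5*114 = 570)
sqrt(r + sqrt(-10419 + C)) = sqrt(570 + sqrt(-10419 + 15283)) = sqrt(570 + sqrt(4864)) = sqrt(570 + 16*sqrt(19))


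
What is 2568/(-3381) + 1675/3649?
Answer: -1235819/4112423 ≈ -0.30051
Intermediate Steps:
2568/(-3381) + 1675/3649 = 2568*(-1/3381) + 1675*(1/3649) = -856/1127 + 1675/3649 = -1235819/4112423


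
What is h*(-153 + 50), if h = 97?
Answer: -9991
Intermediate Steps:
h*(-153 + 50) = 97*(-153 + 50) = 97*(-103) = -9991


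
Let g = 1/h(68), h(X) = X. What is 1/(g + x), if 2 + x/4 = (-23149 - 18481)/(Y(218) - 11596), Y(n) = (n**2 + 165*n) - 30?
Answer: -1221756/12586921 ≈ -0.097066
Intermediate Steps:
Y(n) = -30 + n**2 + 165*n
g = 1/68 ≈ 0.014706
x = -185366/17967 (x = -8 + 4*((-23149 - 18481)/((-30 + 218**2 + 165*218) - 11596)) = -8 + 4*(-41630/((-30 + 47524 + 35970) - 11596)) = -8 + 4*(-41630/(83464 - 11596)) = -8 + 4*(-41630/71868) = -8 + 4*(-41630*1/71868) = -8 + 4*(-20815/35934) = -8 - 41630/17967 = -185366/17967 ≈ -10.317)
1/(g + x) = 1/(1/68 - 185366/17967) = 1/(-12586921/1221756) = -1221756/12586921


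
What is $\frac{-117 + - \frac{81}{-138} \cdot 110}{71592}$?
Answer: $- \frac{201}{274436} \approx -0.00073241$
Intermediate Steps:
$\frac{-117 + - \frac{81}{-138} \cdot 110}{71592} = \left(-117 + \left(-81\right) \left(- \frac{1}{138}\right) 110\right) \frac{1}{71592} = \left(-117 + \frac{27}{46} \cdot 110\right) \frac{1}{71592} = \left(-117 + \frac{1485}{23}\right) \frac{1}{71592} = \left(- \frac{1206}{23}\right) \frac{1}{71592} = - \frac{201}{274436}$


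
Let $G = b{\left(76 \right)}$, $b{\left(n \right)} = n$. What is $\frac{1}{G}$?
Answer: $\frac{1}{76} \approx 0.013158$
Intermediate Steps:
$G = 76$
$\frac{1}{G} = \frac{1}{76}$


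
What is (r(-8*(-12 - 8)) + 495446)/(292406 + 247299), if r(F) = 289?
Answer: 99147/107941 ≈ 0.91853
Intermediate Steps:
(r(-8*(-12 - 8)) + 495446)/(292406 + 247299) = (289 + 495446)/(292406 + 247299) = 495735/539705 = 495735*(1/539705) = 99147/107941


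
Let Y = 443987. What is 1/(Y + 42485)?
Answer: 1/486472 ≈ 2.0556e-6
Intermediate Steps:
1/(Y + 42485) = 1/(443987 + 42485) = 1/486472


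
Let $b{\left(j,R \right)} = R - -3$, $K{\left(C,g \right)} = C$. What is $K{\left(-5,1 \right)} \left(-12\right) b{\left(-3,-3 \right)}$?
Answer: $0$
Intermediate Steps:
$b{\left(j,R \right)} = 3 + R$ ($b{\left(j,R \right)} = R + 3 = 3 + R$)
$K{\left(-5,1 \right)} \left(-12\right) b{\left(-3,-3 \right)} = \left(-5\right) \left(-12\right) \left(3 - 3\right) = 60 \cdot 0 = 0$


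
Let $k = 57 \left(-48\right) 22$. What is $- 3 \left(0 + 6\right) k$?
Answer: $1083456$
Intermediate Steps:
$k = -60192$ ($k = \left(-2736\right) 22 = -60192$)
$- 3 \left(0 + 6\right) k = - 3 \left(0 + 6\right) \left(-60192\right) = \left(-3\right) 6 \left(-60192\right) = \left(-18\right) \left(-60192\right) = 1083456$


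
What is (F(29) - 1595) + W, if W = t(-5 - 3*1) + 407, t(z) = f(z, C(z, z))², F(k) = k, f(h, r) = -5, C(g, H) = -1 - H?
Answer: -1134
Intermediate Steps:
t(z) = 25 (t(z) = (-5)² = 25)
W = 432 (W = 25 + 407 = 432)
(F(29) - 1595) + W = (29 - 1595) + 432 = -1566 + 432 = -1134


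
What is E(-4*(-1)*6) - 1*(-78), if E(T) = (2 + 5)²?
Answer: 127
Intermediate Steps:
E(T) = 49 (E(T) = 7² = 49)
E(-4*(-1)*6) - 1*(-78) = 49 - 1*(-78) = 49 + 78 = 127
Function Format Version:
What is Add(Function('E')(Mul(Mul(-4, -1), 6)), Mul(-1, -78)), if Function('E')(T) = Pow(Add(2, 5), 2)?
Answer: 127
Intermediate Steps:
Function('E')(T) = 49 (Function('E')(T) = Pow(7, 2) = 49)
Add(Function('E')(Mul(Mul(-4, -1), 6)), Mul(-1, -78)) = Add(49, Mul(-1, -78)) = Add(49, 78) = 127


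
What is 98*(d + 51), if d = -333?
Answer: -27636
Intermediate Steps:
98*(d + 51) = 98*(-333 + 51) = 98*(-282) = -27636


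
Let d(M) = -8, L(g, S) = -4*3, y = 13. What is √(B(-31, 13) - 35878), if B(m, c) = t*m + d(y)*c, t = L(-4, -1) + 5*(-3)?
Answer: 3*I*√3905 ≈ 187.47*I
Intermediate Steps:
L(g, S) = -12
t = -27 (t = -12 + 5*(-3) = -12 - 15 = -27)
B(m, c) = -27*m - 8*c
√(B(-31, 13) - 35878) = √((-27*(-31) - 8*13) - 35878) = √((837 - 104) - 35878) = √(733 - 35878) = √(-35145) = 3*I*√3905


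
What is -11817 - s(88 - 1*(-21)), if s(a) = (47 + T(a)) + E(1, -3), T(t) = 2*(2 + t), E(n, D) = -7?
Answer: -12079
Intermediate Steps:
T(t) = 4 + 2*t
s(a) = 44 + 2*a (s(a) = (47 + (4 + 2*a)) - 7 = (51 + 2*a) - 7 = 44 + 2*a)
-11817 - s(88 - 1*(-21)) = -11817 - (44 + 2*(88 - 1*(-21))) = -11817 - (44 + 2*(88 + 21)) = -11817 - (44 + 2*109) = -11817 - (44 + 218) = -11817 - 1*262 = -11817 - 262 = -12079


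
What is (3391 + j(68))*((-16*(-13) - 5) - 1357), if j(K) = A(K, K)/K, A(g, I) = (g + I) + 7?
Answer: -133131787/34 ≈ -3.9156e+6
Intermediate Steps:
A(g, I) = 7 + I + g (A(g, I) = (I + g) + 7 = 7 + I + g)
j(K) = (7 + 2*K)/K (j(K) = (7 + K + K)/K = (7 + 2*K)/K)
(3391 + j(68))*((-16*(-13) - 5) - 1357) = (3391 + (2 + 7/68))*((-16*(-13) - 5) - 1357) = (3391 + (2 + 7*(1/68)))*((208 - 5) - 1357) = (3391 + (2 + 7/68))*(203 - 1357) = (3391 + 143/68)*(-1154) = (230731/68)*(-1154) = -133131787/34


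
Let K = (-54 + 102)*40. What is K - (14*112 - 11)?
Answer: 363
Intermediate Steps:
K = 1920 (K = 48*40 = 1920)
K - (14*112 - 11) = 1920 - (14*112 - 11) = 1920 - (1568 - 11) = 1920 - 1*1557 = 1920 - 1557 = 363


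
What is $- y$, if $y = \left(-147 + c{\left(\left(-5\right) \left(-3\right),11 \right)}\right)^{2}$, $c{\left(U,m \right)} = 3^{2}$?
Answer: $-19044$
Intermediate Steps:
$c{\left(U,m \right)} = 9$
$y = 19044$ ($y = \left(-147 + 9\right)^{2} = \left(-138\right)^{2} = 19044$)
$- y = \left(-1\right) 19044 = -19044$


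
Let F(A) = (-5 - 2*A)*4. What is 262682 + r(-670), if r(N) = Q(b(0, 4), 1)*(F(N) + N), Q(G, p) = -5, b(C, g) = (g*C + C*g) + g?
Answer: 239332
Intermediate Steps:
b(C, g) = g + 2*C*g (b(C, g) = (C*g + C*g) + g = 2*C*g + g = g + 2*C*g)
F(A) = -20 - 8*A
r(N) = 100 + 35*N (r(N) = -5*((-20 - 8*N) + N) = -5*(-20 - 7*N) = 100 + 35*N)
262682 + r(-670) = 262682 + (100 + 35*(-670)) = 262682 + (100 - 23450) = 262682 - 23350 = 239332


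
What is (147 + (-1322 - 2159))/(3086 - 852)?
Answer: -1667/1117 ≈ -1.4924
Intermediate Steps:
(147 + (-1322 - 2159))/(3086 - 852) = (147 - 3481)/2234 = -3334*1/2234 = -1667/1117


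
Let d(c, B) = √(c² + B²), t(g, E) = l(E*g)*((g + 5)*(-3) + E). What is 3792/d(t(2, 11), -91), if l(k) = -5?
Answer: 3792*√10781/10781 ≈ 36.521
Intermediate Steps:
t(g, E) = 75 - 5*E + 15*g (t(g, E) = -5*((g + 5)*(-3) + E) = -5*((5 + g)*(-3) + E) = -5*((-15 - 3*g) + E) = -5*(-15 + E - 3*g) = 75 - 5*E + 15*g)
d(c, B) = √(B² + c²)
3792/d(t(2, 11), -91) = 3792/(√((-91)² + (75 - 5*11 + 15*2)²)) = 3792/(√(8281 + (75 - 55 + 30)²)) = 3792/(√(8281 + 50²)) = 3792/(√(8281 + 2500)) = 3792/(√10781) = 3792*(√10781/10781) = 3792*√10781/10781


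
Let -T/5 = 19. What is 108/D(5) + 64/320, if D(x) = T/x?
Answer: -521/95 ≈ -5.4842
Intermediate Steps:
T = -95 (T = -5*19 = -95)
D(x) = -95/x
108/D(5) + 64/320 = 108/((-95/5)) + 64/320 = 108/((-95*1/5)) + 64*(1/320) = 108/(-19) + 1/5 = 108*(-1/19) + 1/5 = -108/19 + 1/5 = -521/95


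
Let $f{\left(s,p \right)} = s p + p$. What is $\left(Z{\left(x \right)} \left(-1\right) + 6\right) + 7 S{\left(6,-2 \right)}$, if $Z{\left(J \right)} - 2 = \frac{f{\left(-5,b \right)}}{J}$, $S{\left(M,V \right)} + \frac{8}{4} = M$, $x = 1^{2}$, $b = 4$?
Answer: $48$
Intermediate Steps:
$f{\left(s,p \right)} = p + p s$ ($f{\left(s,p \right)} = p s + p = p + p s$)
$x = 1$
$S{\left(M,V \right)} = -2 + M$
$Z{\left(J \right)} = 2 - \frac{16}{J}$ ($Z{\left(J \right)} = 2 + \frac{4 \left(1 - 5\right)}{J} = 2 + \frac{4 \left(-4\right)}{J} = 2 - \frac{16}{J}$)
$\left(Z{\left(x \right)} \left(-1\right) + 6\right) + 7 S{\left(6,-2 \right)} = \left(\left(2 - \frac{16}{1}\right) \left(-1\right) + 6\right) + 7 \left(-2 + 6\right) = \left(\left(2 - 16\right) \left(-1\right) + 6\right) + 7 \cdot 4 = \left(\left(2 - 16\right) \left(-1\right) + 6\right) + 28 = \left(\left(-14\right) \left(-1\right) + 6\right) + 28 = \left(14 + 6\right) + 28 = 20 + 28 = 48$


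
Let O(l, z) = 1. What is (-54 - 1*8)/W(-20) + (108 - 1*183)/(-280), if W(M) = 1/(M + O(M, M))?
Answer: 65983/56 ≈ 1178.3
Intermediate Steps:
W(M) = 1/(1 + M) (W(M) = 1/(M + 1) = 1/(1 + M))
(-54 - 1*8)/W(-20) + (108 - 1*183)/(-280) = (-54 - 1*8)/(1/(1 - 20)) + (108 - 1*183)/(-280) = (-54 - 8)/(1/(-19)) + (108 - 183)*(-1/280) = -62/(-1/19) - 75*(-1/280) = -62*(-19) + 15/56 = 1178 + 15/56 = 65983/56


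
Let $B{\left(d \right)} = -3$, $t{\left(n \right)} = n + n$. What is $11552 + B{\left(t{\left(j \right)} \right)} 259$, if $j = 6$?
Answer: $10775$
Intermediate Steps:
$t{\left(n \right)} = 2 n$
$11552 + B{\left(t{\left(j \right)} \right)} 259 = 11552 - 777 = 10775$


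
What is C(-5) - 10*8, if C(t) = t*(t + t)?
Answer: -30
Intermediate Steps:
C(t) = 2*t² (C(t) = t*(2*t) = 2*t²)
C(-5) - 10*8 = 2*(-5)² - 10*8 = 2*25 - 80 = 50 - 80 = -30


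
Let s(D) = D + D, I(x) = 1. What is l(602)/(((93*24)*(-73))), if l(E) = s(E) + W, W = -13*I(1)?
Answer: -397/54312 ≈ -0.0073096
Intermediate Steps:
s(D) = 2*D
W = -13 (W = -13*1 = -13)
l(E) = -13 + 2*E (l(E) = 2*E - 13 = -13 + 2*E)
l(602)/(((93*24)*(-73))) = (-13 + 2*602)/(((93*24)*(-73))) = (-13 + 1204)/((2232*(-73))) = 1191/(-162936) = 1191*(-1/162936) = -397/54312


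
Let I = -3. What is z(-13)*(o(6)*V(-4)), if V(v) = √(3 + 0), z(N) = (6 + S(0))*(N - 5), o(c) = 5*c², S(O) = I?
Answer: -9720*√3 ≈ -16836.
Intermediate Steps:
S(O) = -3
z(N) = -15 + 3*N (z(N) = (6 - 3)*(N - 5) = 3*(-5 + N) = -15 + 3*N)
V(v) = √3
z(-13)*(o(6)*V(-4)) = (-15 + 3*(-13))*((5*6²)*√3) = (-15 - 39)*((5*36)*√3) = -9720*√3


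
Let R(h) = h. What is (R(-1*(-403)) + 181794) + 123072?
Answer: 305269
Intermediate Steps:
(R(-1*(-403)) + 181794) + 123072 = (-1*(-403) + 181794) + 123072 = (403 + 181794) + 123072 = 182197 + 123072 = 305269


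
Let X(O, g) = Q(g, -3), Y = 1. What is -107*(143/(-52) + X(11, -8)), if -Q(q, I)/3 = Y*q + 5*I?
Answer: -28355/4 ≈ -7088.8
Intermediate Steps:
Q(q, I) = -15*I - 3*q (Q(q, I) = -3*(1*q + 5*I) = -3*(q + 5*I) = -15*I - 3*q)
X(O, g) = 45 - 3*g (X(O, g) = -15*(-3) - 3*g = 45 - 3*g)
-107*(143/(-52) + X(11, -8)) = -107*(143/(-52) + (45 - 3*(-8))) = -107*(143*(-1/52) + (45 + 24)) = -107*(-11/4 + 69) = -107*265/4 = -28355/4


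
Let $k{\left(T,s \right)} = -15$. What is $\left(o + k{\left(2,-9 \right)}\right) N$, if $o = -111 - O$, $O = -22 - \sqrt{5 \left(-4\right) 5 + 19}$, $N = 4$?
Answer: $-416 + 36 i \approx -416.0 + 36.0 i$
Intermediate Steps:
$O = -22 - 9 i$ ($O = -22 - \sqrt{\left(-20\right) 5 + 19} = -22 - \sqrt{-100 + 19} = -22 - \sqrt{-81} = -22 - 9 i \approx -22.0 - 9.0 i$)
$o = -89 + 9 i$ ($o = -111 - \left(-22 - 9 i\right) = -111 + \left(22 + 9 i\right) = -89 + 9 i \approx -89.0 + 9.0 i$)
$\left(o + k{\left(2,-9 \right)}\right) N = \left(\left(-89 + 9 i\right) - 15\right) 4 = \left(-104 + 9 i\right) 4 = -416 + 36 i$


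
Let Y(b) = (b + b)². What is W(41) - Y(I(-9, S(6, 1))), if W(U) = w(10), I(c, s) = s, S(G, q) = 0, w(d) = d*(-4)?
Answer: -40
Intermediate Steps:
w(d) = -4*d
W(U) = -40 (W(U) = -4*10 = -40)
Y(b) = 4*b² (Y(b) = (2*b)² = 4*b²)
W(41) - Y(I(-9, S(6, 1))) = -40 - 4*0² = -40 - 4*0 = -40 - 1*0 = -40 + 0 = -40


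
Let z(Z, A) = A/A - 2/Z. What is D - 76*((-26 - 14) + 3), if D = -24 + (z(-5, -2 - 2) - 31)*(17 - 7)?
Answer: 2492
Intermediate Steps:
z(Z, A) = 1 - 2/Z
D = -320 (D = -24 + ((-2 - 5)/(-5) - 31)*(17 - 7) = -24 + (-⅕*(-7) - 31)*10 = -24 + (7/5 - 31)*10 = -24 - 148/5*10 = -24 - 296 = -320)
D - 76*((-26 - 14) + 3) = -320 - 76*((-26 - 14) + 3) = -320 - 76*(-40 + 3) = -320 - 76*(-37) = -320 + 2812 = 2492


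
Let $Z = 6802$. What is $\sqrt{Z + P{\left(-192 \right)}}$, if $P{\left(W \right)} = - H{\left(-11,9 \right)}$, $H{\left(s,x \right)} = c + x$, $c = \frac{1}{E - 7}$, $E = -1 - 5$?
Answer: $\frac{\sqrt{1148030}}{13} \approx 82.42$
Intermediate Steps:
$E = -6$
$c = - \frac{1}{13}$ ($c = \frac{1}{-6 - 7} = \frac{1}{-13} = - \frac{1}{13} \approx -0.076923$)
$H{\left(s,x \right)} = - \frac{1}{13} + x$
$P{\left(W \right)} = - \frac{116}{13}$ ($P{\left(W \right)} = - (- \frac{1}{13} + 9) = \left(-1\right) \frac{116}{13} = - \frac{116}{13}$)
$\sqrt{Z + P{\left(-192 \right)}} = \sqrt{6802 - \frac{116}{13}} = \sqrt{\frac{88310}{13}} = \frac{\sqrt{1148030}}{13}$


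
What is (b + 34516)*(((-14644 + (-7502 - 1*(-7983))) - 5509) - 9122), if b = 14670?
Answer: -1416261684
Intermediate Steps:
(b + 34516)*(((-14644 + (-7502 - 1*(-7983))) - 5509) - 9122) = (14670 + 34516)*(((-14644 + (-7502 - 1*(-7983))) - 5509) - 9122) = 49186*(((-14644 + (-7502 + 7983)) - 5509) - 9122) = 49186*(((-14644 + 481) - 5509) - 9122) = 49186*((-14163 - 5509) - 9122) = 49186*(-19672 - 9122) = 49186*(-28794) = -1416261684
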